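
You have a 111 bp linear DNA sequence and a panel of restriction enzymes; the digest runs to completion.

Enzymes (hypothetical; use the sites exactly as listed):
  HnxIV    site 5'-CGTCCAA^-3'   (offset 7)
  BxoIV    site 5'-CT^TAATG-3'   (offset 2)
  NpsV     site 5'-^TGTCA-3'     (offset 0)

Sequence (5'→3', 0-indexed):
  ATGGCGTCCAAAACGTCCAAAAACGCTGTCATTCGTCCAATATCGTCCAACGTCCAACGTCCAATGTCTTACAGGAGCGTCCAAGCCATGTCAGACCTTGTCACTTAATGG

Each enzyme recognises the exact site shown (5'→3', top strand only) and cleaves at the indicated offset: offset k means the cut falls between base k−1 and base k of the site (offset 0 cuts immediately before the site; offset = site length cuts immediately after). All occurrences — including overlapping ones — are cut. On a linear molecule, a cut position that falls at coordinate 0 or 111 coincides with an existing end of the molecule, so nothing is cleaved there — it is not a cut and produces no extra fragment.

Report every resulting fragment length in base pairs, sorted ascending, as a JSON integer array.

Scan for sites:
  HnxIV (CGTCCAA, off=7): starts [4, 13, 33, 43, 50, 57, 77] → cuts [11, 20, 40, 50, 57, 64, 84]
  BxoIV (CTTAATG, off=2): starts [103] → cuts [105]
  NpsV (TGTCA, off=0): starts [26, 88, 98] → cuts [26, 88, 98]

Pooled cuts: [11, 20, 26, 40, 50, 57, 64, 84, 88, 98, 105]

Fragment lengths:
  [0,11): 11 bp
  [11,20): 9 bp
  [20,26): 6 bp
  [26,40): 14 bp
  [40,50): 10 bp
  [50,57): 7 bp
  [57,64): 7 bp
  [64,84): 20 bp
  [84,88): 4 bp
  [88,98): 10 bp
  [98,105): 7 bp
  [105,111): 6 bp

[4,6,6,7,7,7,9,10,10,11,14,20]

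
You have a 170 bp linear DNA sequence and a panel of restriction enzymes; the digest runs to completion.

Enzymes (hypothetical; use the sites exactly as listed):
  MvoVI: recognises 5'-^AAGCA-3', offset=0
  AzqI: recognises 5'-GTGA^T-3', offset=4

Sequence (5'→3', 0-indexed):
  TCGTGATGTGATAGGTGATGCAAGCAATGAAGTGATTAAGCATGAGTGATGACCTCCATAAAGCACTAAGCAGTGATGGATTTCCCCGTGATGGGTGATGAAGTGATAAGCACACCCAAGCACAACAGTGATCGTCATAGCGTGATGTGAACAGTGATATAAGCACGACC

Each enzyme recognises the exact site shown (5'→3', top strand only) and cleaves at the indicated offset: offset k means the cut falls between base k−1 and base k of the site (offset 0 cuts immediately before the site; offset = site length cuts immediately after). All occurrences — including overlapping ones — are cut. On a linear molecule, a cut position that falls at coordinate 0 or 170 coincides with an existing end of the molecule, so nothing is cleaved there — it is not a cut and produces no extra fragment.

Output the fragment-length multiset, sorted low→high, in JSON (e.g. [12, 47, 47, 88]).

[1,2,3,3,5,6,7,7,7,8,9,10,10,11,12,12,14,14,14,15]

Scan for sites:
  MvoVI AAGCA/0: at [21, 37, 60, 67, 107, 117, 160] ⇒ [21, 37, 60, 67, 107, 117, 160]
  AzqI GTGAT/4: at [2, 7, 14, 31, 45, 72, 87, 94, 102, 127, 141, 153] ⇒ [6, 11, 18, 35, 49, 76, 91, 98, 106, 131, 145, 157]

Pooled cuts: [6, 11, 18, 21, 35, 37, 49, 60, 67, 76, 91, 98, 106, 107, 117, 131, 145, 157, 160]

Fragments:
  [0,6): 6 bp
  [6,11): 5 bp
  [11,18): 7 bp
  [18,21): 3 bp
  [21,35): 14 bp
  [35,37): 2 bp
  [37,49): 12 bp
  [49,60): 11 bp
  [60,67): 7 bp
  [67,76): 9 bp
  [76,91): 15 bp
  [91,98): 7 bp
  [98,106): 8 bp
  [106,107): 1 bp
  [107,117): 10 bp
  [117,131): 14 bp
  [131,145): 14 bp
  [145,157): 12 bp
  [157,160): 3 bp
  [160,170): 10 bp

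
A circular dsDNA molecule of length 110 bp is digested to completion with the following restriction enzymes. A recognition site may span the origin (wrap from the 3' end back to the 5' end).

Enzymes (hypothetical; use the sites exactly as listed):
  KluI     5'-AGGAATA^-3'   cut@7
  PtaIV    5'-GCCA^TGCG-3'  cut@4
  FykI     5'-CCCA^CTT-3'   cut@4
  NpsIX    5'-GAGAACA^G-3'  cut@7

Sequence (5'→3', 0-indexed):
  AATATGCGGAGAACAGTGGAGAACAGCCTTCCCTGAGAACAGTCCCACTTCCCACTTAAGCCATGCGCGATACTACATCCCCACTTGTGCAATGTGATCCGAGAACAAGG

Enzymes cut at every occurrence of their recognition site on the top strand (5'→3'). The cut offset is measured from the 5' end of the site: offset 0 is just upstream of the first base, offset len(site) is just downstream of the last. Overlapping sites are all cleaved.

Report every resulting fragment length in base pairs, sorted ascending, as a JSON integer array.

Site scan:
  KluI (AGGAATA, off=7): starts [107] → cuts [4]
  PtaIV (GCCATGCG, off=4): starts [59] → cuts [63]
  FykI (CCCACTT, off=4): starts [43, 50, 79] → cuts [47, 54, 83]
  NpsIX (GAGAACAG, off=7): starts [8, 18, 34] → cuts [15, 25, 41]

Pooled cuts: [4, 15, 25, 41, 47, 54, 63, 83]

Fragment lengths:
  4→15: 11 bp
  15→25: 10 bp
  25→41: 16 bp
  41→47: 6 bp
  47→54: 7 bp
  54→63: 9 bp
  63→83: 20 bp
  83→4 (wrap): 110-83+4 = 31 bp

[6,7,9,10,11,16,20,31]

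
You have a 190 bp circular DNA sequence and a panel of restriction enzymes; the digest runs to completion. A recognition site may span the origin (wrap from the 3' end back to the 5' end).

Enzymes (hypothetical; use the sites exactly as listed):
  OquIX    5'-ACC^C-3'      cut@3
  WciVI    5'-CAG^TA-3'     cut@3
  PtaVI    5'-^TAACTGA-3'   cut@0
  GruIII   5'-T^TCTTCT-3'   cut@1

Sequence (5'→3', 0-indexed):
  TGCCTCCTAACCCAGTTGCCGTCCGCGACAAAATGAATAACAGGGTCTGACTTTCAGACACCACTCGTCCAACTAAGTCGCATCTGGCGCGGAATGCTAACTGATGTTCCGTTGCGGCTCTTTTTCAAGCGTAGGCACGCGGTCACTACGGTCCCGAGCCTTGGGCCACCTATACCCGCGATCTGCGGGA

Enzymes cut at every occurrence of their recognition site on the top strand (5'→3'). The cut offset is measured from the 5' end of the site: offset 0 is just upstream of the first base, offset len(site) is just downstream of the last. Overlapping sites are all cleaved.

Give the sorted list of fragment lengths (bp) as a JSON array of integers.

Per-enzyme occurrences:
  OquIX ACCC/3: at [9, 173] ⇒ [12, 176]
  WciVI (CAGTA, off=3): no sites
  PtaVI TAACTGA/0: at [97] ⇒ [97]
  GruIII (TTCTTCT, off=1): no sites

All cut coordinates (distinct, sorted): [12, 97, 176]

Fragments:
  12→97: 85 bp
  97→176: 79 bp
  176→12 (wrap): 190-176+12 = 26 bp

[26,79,85]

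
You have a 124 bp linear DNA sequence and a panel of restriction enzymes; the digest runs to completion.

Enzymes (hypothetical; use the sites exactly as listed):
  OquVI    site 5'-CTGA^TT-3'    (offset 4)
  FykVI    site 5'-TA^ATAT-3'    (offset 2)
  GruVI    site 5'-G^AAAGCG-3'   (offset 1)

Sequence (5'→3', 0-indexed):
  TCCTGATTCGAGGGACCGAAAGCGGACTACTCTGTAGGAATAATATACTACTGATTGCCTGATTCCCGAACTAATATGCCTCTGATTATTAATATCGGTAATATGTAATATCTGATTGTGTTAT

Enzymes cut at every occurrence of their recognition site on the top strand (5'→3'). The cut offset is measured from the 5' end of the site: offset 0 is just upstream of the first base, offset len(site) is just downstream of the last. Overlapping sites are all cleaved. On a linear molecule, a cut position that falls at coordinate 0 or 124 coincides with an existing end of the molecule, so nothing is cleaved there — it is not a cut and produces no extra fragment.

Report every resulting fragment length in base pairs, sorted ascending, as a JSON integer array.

[6,6,7,8,8,9,9,11,12,12,12,24]

Scan for sites:
  OquVI CTGATT/4: at [2, 50, 58, 81, 111] ⇒ [6, 54, 62, 85, 115]
  FykVI TAATAT/2: at [40, 71, 89, 98, 105] ⇒ [42, 73, 91, 100, 107]
  GruVI GAAAGCG/1: at [17] ⇒ [18]

All cut coordinates (distinct, sorted): [6, 18, 42, 54, 62, 73, 85, 91, 100, 107, 115]

Fragments:
  [0,6): 6 bp
  [6,18): 12 bp
  [18,42): 24 bp
  [42,54): 12 bp
  [54,62): 8 bp
  [62,73): 11 bp
  [73,85): 12 bp
  [85,91): 6 bp
  [91,100): 9 bp
  [100,107): 7 bp
  [107,115): 8 bp
  [115,124): 9 bp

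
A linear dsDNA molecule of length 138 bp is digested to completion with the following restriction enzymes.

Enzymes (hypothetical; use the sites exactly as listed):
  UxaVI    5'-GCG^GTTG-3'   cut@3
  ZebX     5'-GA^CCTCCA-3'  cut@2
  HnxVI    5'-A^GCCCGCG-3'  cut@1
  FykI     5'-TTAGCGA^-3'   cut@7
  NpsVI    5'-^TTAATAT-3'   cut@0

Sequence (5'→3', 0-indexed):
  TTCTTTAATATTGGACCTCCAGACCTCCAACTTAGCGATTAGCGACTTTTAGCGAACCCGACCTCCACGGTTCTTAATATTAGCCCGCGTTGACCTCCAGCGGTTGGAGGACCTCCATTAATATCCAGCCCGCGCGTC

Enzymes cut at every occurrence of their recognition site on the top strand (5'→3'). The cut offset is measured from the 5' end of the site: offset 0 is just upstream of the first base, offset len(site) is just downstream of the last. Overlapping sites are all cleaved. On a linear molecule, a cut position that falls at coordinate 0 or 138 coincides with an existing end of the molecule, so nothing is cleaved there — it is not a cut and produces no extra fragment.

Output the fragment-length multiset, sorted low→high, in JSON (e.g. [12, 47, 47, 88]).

Site scan:
  UxaVI (GCGGTTG, off=3): starts [99] → cuts [102]
  ZebX (GACCTCCA, off=2): starts [13, 21, 59, 91, 109] → cuts [15, 23, 61, 93, 111]
  HnxVI (AGCCCGCG, off=1): starts [81, 126] → cuts [82, 127]
  FykI (TTAGCGA, off=7): starts [31, 38, 48] → cuts [38, 45, 55]
  NpsVI (TTAATAT, off=0): starts [4, 73, 117] → cuts [4, 73, 117]

Pooled cuts: [4, 15, 23, 38, 45, 55, 61, 73, 82, 93, 102, 111, 117, 127]

Fragments:
  [0,4): 4 bp
  [4,15): 11 bp
  [15,23): 8 bp
  [23,38): 15 bp
  [38,45): 7 bp
  [45,55): 10 bp
  [55,61): 6 bp
  [61,73): 12 bp
  [73,82): 9 bp
  [82,93): 11 bp
  [93,102): 9 bp
  [102,111): 9 bp
  [111,117): 6 bp
  [117,127): 10 bp
  [127,138): 11 bp

[4,6,6,7,8,9,9,9,10,10,11,11,11,12,15]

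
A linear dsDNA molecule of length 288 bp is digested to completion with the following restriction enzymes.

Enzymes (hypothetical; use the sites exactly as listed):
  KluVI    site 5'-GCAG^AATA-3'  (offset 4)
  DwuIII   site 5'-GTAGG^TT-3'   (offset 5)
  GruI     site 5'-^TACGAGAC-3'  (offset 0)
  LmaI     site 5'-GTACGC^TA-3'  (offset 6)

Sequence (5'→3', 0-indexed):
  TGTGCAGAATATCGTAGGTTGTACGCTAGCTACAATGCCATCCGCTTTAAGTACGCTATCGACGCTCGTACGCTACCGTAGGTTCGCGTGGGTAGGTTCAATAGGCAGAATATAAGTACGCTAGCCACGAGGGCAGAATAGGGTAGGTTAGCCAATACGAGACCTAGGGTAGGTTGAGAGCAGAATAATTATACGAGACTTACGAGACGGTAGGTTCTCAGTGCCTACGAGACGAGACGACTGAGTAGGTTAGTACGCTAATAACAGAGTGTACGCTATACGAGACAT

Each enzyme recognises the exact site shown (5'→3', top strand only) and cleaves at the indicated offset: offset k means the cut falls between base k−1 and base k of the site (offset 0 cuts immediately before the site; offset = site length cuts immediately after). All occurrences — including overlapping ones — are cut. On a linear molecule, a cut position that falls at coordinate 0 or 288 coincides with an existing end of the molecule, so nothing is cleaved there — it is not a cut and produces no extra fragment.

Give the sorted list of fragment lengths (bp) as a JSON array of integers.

[2,7,8,8,8,9,9,9,10,10,11,11,11,12,13,14,14,15,17,18,18,24,30]

Site scan:
  KluVI GCAGAATA/4: at [3, 104, 132, 179] ⇒ [7, 108, 136, 183]
  DwuIII GTAGGTT/5: at [13, 77, 91, 142, 168, 209, 244] ⇒ [18, 82, 96, 147, 173, 214, 249]
  GruI TACGAGAC/0: at [155, 191, 200, 225, 278] ⇒ [155, 191, 200, 225, 278]
  LmaI GTACGCTA/6: at [20, 50, 67, 115, 252, 270] ⇒ [26, 56, 73, 121, 258, 276]

Pooled cuts: [7, 18, 26, 56, 73, 82, 96, 108, 121, 136, 147, 155, 173, 183, 191, 200, 214, 225, 249, 258, 276, 278]

Fragments:
  [0,7): 7 bp
  [7,18): 11 bp
  [18,26): 8 bp
  [26,56): 30 bp
  [56,73): 17 bp
  [73,82): 9 bp
  [82,96): 14 bp
  [96,108): 12 bp
  [108,121): 13 bp
  [121,136): 15 bp
  [136,147): 11 bp
  [147,155): 8 bp
  [155,173): 18 bp
  [173,183): 10 bp
  [183,191): 8 bp
  [191,200): 9 bp
  [200,214): 14 bp
  [214,225): 11 bp
  [225,249): 24 bp
  [249,258): 9 bp
  [258,276): 18 bp
  [276,278): 2 bp
  [278,288): 10 bp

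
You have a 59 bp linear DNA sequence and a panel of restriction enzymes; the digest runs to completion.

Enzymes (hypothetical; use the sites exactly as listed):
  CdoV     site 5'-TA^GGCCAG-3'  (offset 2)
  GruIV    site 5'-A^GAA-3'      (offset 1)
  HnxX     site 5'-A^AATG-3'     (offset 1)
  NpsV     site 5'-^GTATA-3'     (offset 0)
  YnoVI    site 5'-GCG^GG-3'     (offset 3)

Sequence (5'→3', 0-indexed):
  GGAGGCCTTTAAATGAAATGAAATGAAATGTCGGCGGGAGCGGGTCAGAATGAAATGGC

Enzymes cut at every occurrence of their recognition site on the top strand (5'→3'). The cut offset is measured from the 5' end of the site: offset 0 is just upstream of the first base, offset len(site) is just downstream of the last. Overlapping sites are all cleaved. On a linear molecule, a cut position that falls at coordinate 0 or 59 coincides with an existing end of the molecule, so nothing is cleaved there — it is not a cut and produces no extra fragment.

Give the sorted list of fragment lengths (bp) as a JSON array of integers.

Site scan:
  CdoV (TAGGCCAG, off=2): no sites
  GruIV (AGAA, off=1): starts [46] → cuts [47]
  HnxX (AAATG, off=1): starts [10, 15, 20, 25, 52] → cuts [11, 16, 21, 26, 53]
  NpsV (GTATA, off=0): no sites
  YnoVI (GCGGG, off=3): starts [33, 39] → cuts [36, 42]

All cut coordinates (distinct, sorted): [11, 16, 21, 26, 36, 42, 47, 53]

Fragment lengths:
  [0,11): 11 bp
  [11,16): 5 bp
  [16,21): 5 bp
  [21,26): 5 bp
  [26,36): 10 bp
  [36,42): 6 bp
  [42,47): 5 bp
  [47,53): 6 bp
  [53,59): 6 bp

[5,5,5,5,6,6,6,10,11]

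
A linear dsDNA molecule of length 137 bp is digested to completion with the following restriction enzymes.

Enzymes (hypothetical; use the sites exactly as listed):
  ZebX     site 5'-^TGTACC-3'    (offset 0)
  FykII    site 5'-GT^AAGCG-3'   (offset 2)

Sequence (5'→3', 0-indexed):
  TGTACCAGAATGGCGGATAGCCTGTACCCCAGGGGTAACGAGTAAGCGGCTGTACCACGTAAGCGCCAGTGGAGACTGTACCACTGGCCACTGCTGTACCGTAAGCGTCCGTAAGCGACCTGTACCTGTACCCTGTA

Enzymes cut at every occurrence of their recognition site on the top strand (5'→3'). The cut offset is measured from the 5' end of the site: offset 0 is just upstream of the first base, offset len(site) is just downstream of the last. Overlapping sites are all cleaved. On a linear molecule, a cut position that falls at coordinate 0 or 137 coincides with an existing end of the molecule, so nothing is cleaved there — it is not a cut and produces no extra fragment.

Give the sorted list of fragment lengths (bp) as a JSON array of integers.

[6,7,8,8,10,10,11,16,18,21,22]

Scan for sites:
  ZebX (TGTACC, off=0): starts [0, 22, 50, 76, 94, 120, 126] → cuts [22, 50, 76, 94, 120, 126] (position 0 is a terminus of the linear molecule — no cut)
  FykII (GTAAGCG, off=2): starts [41, 58, 100, 110] → cuts [43, 60, 102, 112]

Pooled cuts: [22, 43, 50, 60, 76, 94, 102, 112, 120, 126]

Fragments:
  [0,22): 22 bp
  [22,43): 21 bp
  [43,50): 7 bp
  [50,60): 10 bp
  [60,76): 16 bp
  [76,94): 18 bp
  [94,102): 8 bp
  [102,112): 10 bp
  [112,120): 8 bp
  [120,126): 6 bp
  [126,137): 11 bp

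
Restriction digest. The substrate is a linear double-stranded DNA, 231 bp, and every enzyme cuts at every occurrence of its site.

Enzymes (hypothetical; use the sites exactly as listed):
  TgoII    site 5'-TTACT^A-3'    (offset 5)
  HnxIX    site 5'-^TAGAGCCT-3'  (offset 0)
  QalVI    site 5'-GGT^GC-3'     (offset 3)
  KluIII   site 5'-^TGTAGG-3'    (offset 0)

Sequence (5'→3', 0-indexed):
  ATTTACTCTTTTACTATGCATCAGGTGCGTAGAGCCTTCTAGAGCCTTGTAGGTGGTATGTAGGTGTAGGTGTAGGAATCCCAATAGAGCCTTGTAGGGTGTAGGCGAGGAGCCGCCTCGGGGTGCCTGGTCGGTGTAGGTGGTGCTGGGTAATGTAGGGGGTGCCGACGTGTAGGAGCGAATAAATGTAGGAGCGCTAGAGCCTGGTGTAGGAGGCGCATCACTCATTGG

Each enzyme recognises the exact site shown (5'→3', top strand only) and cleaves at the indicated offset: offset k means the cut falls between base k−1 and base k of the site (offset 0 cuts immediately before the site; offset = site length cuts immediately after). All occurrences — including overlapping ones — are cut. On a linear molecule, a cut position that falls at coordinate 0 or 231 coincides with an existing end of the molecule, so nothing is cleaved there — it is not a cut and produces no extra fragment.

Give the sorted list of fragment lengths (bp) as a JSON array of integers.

Site scan:
  TgoII TTACTA/5: at [10] ⇒ [15]
  HnxIX TAGAGCCT/0: at [29, 39, 84, 197] ⇒ [29, 39, 84, 197]
  QalVI GGTGC/3: at [23, 121, 141, 160] ⇒ [26, 124, 144, 163]
  KluIII TGTAGG/0: at [47, 58, 64, 70, 92, 99, 134, 153, 170, 186, 207] ⇒ [47, 58, 64, 70, 92, 99, 134, 153, 170, 186, 207]

Pooled cuts: [15, 26, 29, 39, 47, 58, 64, 70, 84, 92, 99, 124, 134, 144, 153, 163, 170, 186, 197, 207]

Fragments:
  [0,15): 15 bp
  [15,26): 11 bp
  [26,29): 3 bp
  [29,39): 10 bp
  [39,47): 8 bp
  [47,58): 11 bp
  [58,64): 6 bp
  [64,70): 6 bp
  [70,84): 14 bp
  [84,92): 8 bp
  [92,99): 7 bp
  [99,124): 25 bp
  [124,134): 10 bp
  [134,144): 10 bp
  [144,153): 9 bp
  [153,163): 10 bp
  [163,170): 7 bp
  [170,186): 16 bp
  [186,197): 11 bp
  [197,207): 10 bp
  [207,231): 24 bp

[3,6,6,7,7,8,8,9,10,10,10,10,10,11,11,11,14,15,16,24,25]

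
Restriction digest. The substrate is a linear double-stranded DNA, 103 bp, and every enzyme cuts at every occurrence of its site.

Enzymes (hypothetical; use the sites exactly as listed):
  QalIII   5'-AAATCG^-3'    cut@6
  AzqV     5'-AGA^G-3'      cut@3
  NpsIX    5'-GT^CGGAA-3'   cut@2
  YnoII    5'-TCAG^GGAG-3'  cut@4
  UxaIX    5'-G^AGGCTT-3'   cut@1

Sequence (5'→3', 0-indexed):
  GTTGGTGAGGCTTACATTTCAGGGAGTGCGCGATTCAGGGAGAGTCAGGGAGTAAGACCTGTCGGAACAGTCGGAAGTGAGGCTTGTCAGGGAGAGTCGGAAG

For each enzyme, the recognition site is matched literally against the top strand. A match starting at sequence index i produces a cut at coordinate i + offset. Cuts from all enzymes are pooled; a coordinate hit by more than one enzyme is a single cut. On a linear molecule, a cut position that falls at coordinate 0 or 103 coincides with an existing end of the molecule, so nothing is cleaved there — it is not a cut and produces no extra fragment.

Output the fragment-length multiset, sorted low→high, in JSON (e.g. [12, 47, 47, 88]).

[2,5,5,5,6,7,8,9,11,14,15,16]

Per-enzyme occurrences:
  QalIII (AAATCG, off=6): no sites
  AzqV AGAG/3: at [40, 92] ⇒ [43, 95]
  NpsIX GTCGGAA/2: at [60, 69, 95] ⇒ [62, 71, 97]
  YnoII TCAGGGAG/4: at [18, 34, 44, 86] ⇒ [22, 38, 48, 90]
  UxaIX GAGGCTT/1: at [6, 78] ⇒ [7, 79]

All cut coordinates (distinct, sorted): [7, 22, 38, 43, 48, 62, 71, 79, 90, 95, 97]

Fragment lengths:
  [0,7): 7 bp
  [7,22): 15 bp
  [22,38): 16 bp
  [38,43): 5 bp
  [43,48): 5 bp
  [48,62): 14 bp
  [62,71): 9 bp
  [71,79): 8 bp
  [79,90): 11 bp
  [90,95): 5 bp
  [95,97): 2 bp
  [97,103): 6 bp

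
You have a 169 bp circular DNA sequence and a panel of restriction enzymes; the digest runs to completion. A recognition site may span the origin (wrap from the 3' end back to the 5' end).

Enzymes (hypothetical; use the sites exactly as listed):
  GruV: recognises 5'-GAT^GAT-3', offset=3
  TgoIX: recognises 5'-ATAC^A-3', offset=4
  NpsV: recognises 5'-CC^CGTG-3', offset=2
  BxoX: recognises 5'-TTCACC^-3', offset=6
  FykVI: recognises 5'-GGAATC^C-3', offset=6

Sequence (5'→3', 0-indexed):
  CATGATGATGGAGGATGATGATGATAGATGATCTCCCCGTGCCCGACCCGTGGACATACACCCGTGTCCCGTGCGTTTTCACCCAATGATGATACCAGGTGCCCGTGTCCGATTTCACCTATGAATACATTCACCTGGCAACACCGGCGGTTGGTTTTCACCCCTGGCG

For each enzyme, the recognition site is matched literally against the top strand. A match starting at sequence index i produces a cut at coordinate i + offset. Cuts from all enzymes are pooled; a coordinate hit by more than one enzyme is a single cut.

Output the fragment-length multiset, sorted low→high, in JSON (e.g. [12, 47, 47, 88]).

[3,3,3,7,7,7,7,8,9,10,11,11,13,13,14,16,27]

Site scan:
  GruV (GATGAT, off=3): starts [3, 13, 16, 19, 26, 87] → cuts [6, 16, 19, 22, 29, 90]
  TgoIX (ATACA, off=4): starts [55, 124] → cuts [59, 128]
  NpsV (CCCGTG, off=2): starts [35, 46, 60, 67, 101] → cuts [37, 48, 62, 69, 103]
  BxoX (TTCACC, off=6): starts [77, 113, 129, 156] → cuts [83, 119, 135, 162]
  FykVI (GGAATCC, off=6): no sites

Pooled cuts: [6, 16, 19, 22, 29, 37, 48, 59, 62, 69, 83, 90, 103, 119, 128, 135, 162]

Fragment lengths:
  6→16: 10 bp
  16→19: 3 bp
  19→22: 3 bp
  22→29: 7 bp
  29→37: 8 bp
  37→48: 11 bp
  48→59: 11 bp
  59→62: 3 bp
  62→69: 7 bp
  69→83: 14 bp
  83→90: 7 bp
  90→103: 13 bp
  103→119: 16 bp
  119→128: 9 bp
  128→135: 7 bp
  135→162: 27 bp
  162→6 (wrap): 169-162+6 = 13 bp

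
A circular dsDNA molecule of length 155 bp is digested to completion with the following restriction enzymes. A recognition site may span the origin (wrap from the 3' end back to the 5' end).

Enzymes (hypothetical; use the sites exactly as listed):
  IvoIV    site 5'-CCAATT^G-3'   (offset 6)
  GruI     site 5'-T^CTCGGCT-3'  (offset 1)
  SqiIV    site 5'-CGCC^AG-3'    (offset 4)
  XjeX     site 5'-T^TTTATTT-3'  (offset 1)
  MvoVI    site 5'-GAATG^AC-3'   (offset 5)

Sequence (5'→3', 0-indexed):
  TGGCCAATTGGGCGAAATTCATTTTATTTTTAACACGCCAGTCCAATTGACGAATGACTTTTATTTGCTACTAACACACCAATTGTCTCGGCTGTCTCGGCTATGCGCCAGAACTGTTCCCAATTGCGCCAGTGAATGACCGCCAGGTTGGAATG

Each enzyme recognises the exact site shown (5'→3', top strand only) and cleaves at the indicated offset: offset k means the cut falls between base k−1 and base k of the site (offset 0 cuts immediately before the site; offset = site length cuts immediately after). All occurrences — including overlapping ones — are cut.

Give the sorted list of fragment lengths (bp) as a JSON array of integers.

[2,3,5,6,8,8,9,9,13,14,16,17,20,25]

Per-enzyme occurrences:
  IvoIV (CCAATTG, off=6): starts [3, 42, 78, 119] → cuts [9, 48, 84, 125]
  GruI (TCTCGGCT, off=1): starts [85, 94] → cuts [86, 95]
  SqiIV (CGCCAG, off=4): starts [35, 105, 126, 140] → cuts [39, 109, 130, 144]
  XjeX (TTTTATTT, off=1): starts [21, 58] → cuts [22, 59]
  MvoVI (GAATGAC, off=5): starts [51, 133] → cuts [56, 138]

Pooled cuts: [9, 22, 39, 48, 56, 59, 84, 86, 95, 109, 125, 130, 138, 144]

Fragments:
  9→22: 13 bp
  22→39: 17 bp
  39→48: 9 bp
  48→56: 8 bp
  56→59: 3 bp
  59→84: 25 bp
  84→86: 2 bp
  86→95: 9 bp
  95→109: 14 bp
  109→125: 16 bp
  125→130: 5 bp
  130→138: 8 bp
  138→144: 6 bp
  144→9 (wrap): 155-144+9 = 20 bp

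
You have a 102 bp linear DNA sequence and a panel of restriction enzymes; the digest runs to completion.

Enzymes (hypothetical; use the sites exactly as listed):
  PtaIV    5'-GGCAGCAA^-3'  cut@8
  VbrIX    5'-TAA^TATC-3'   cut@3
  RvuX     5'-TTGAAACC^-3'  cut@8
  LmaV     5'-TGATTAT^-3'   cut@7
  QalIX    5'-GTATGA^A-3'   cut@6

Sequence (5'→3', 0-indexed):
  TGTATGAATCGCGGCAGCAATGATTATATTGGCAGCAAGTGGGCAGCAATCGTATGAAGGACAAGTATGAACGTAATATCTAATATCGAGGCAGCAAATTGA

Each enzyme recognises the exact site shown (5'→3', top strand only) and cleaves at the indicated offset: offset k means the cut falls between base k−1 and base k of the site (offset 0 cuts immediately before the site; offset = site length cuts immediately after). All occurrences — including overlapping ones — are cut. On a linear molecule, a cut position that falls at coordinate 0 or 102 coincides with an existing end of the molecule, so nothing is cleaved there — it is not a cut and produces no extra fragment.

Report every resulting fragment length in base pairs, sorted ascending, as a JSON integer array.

[5,6,7,7,7,8,11,11,13,13,14]

Per-enzyme occurrences:
  PtaIV (GGCAGCAA, off=8): starts [12, 30, 41, 89] → cuts [20, 38, 49, 97]
  VbrIX (TAATATC, off=3): starts [73, 80] → cuts [76, 83]
  RvuX (TTGAAACC, off=8): no sites
  LmaV (TGATTAT, off=7): starts [20] → cuts [27]
  QalIX (GTATGAA, off=6): starts [1, 51, 64] → cuts [7, 57, 70]

Pooled cuts: [7, 20, 27, 38, 49, 57, 70, 76, 83, 97]

Fragment lengths:
  [0,7): 7 bp
  [7,20): 13 bp
  [20,27): 7 bp
  [27,38): 11 bp
  [38,49): 11 bp
  [49,57): 8 bp
  [57,70): 13 bp
  [70,76): 6 bp
  [76,83): 7 bp
  [83,97): 14 bp
  [97,102): 5 bp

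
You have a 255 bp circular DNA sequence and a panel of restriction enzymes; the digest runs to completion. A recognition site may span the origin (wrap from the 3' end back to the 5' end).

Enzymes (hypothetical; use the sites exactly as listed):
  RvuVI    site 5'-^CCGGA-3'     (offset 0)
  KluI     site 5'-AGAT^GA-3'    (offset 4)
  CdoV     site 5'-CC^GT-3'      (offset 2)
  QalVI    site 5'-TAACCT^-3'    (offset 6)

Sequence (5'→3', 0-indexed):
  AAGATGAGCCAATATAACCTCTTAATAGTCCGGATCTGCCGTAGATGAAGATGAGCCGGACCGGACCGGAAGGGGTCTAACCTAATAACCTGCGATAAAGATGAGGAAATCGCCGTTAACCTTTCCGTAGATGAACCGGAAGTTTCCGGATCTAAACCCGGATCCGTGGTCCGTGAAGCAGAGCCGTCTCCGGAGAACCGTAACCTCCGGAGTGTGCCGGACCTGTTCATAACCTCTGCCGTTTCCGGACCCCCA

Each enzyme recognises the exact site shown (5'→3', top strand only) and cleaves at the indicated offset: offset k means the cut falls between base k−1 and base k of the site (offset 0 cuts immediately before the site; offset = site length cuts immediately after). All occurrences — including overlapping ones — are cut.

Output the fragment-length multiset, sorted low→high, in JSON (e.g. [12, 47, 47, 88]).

Site scan:
  RvuVI CCGGA/0: at [29, 55, 60, 65, 135, 145, 157, 189, 206, 216, 244] ⇒ [29, 55, 60, 65, 135, 145, 157, 189, 206, 216, 244]
  KluI AGATGA/4: at [1, 42, 48, 98, 128] ⇒ [5, 46, 52, 102, 132]
  CdoV CCGT/2: at [38, 112, 124, 163, 170, 183, 197, 238] ⇒ [40, 114, 126, 165, 172, 185, 199, 240]
  QalVI TAACCT/6: at [14, 77, 85, 116, 200, 229] ⇒ [20, 83, 91, 122, 206, 235]

Pooled cuts: [5, 20, 29, 40, 46, 52, 55, 60, 65, 83, 91, 102, 114, 122, 126, 132, 135, 145, 157, 165, 172, 185, 189, 199, 206, 216, 235, 240, 244]

Fragment lengths:
  5→20: 15 bp
  20→29: 9 bp
  29→40: 11 bp
  40→46: 6 bp
  46→52: 6 bp
  52→55: 3 bp
  55→60: 5 bp
  60→65: 5 bp
  65→83: 18 bp
  83→91: 8 bp
  91→102: 11 bp
  102→114: 12 bp
  114→122: 8 bp
  122→126: 4 bp
  126→132: 6 bp
  132→135: 3 bp
  135→145: 10 bp
  145→157: 12 bp
  157→165: 8 bp
  165→172: 7 bp
  172→185: 13 bp
  185→189: 4 bp
  189→199: 10 bp
  199→206: 7 bp
  206→216: 10 bp
  216→235: 19 bp
  235→240: 5 bp
  240→244: 4 bp
  244→5 (wrap): 255-244+5 = 16 bp

[3,3,4,4,4,5,5,5,6,6,6,7,7,8,8,8,9,10,10,10,11,11,12,12,13,15,16,18,19]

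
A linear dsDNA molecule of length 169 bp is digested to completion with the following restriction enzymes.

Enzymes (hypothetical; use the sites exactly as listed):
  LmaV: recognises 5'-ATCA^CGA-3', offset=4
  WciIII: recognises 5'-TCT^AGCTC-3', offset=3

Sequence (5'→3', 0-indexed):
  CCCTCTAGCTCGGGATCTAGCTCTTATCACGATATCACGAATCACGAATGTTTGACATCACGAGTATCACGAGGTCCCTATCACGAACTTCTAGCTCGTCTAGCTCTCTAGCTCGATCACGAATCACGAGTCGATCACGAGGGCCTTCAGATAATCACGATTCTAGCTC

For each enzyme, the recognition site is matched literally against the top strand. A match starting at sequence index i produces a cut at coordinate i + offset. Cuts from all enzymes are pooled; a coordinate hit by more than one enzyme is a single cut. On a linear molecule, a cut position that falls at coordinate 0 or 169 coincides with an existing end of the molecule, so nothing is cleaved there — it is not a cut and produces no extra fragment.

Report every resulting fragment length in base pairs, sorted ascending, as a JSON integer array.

[5,6,7,7,7,8,8,9,9,9,10,11,11,12,14,16,20]

Per-enzyme occurrences:
  LmaV (ATCACGA, off=4): starts [25, 33, 40, 56, 65, 79, 115, 122, 133, 153] → cuts [29, 37, 44, 60, 69, 83, 119, 126, 137, 157]
  WciIII (TCTAGCTC, off=3): starts [3, 15, 89, 98, 106, 161] → cuts [6, 18, 92, 101, 109, 164]

Pooled cuts: [6, 18, 29, 37, 44, 60, 69, 83, 92, 101, 109, 119, 126, 137, 157, 164]

Fragment lengths:
  [0,6): 6 bp
  [6,18): 12 bp
  [18,29): 11 bp
  [29,37): 8 bp
  [37,44): 7 bp
  [44,60): 16 bp
  [60,69): 9 bp
  [69,83): 14 bp
  [83,92): 9 bp
  [92,101): 9 bp
  [101,109): 8 bp
  [109,119): 10 bp
  [119,126): 7 bp
  [126,137): 11 bp
  [137,157): 20 bp
  [157,164): 7 bp
  [164,169): 5 bp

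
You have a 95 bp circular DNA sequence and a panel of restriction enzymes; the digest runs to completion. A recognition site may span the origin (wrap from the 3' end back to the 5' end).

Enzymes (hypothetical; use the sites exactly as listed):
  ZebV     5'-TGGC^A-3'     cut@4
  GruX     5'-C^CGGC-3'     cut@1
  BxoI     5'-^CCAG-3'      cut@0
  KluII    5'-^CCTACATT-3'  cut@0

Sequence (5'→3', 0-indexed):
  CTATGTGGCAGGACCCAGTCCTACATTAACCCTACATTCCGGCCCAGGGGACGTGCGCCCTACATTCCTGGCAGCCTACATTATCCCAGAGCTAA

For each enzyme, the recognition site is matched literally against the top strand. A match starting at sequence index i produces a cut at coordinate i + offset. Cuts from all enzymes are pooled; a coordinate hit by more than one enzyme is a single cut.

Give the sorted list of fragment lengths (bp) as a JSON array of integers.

Scan for sites:
  ZebV TGGCA/4: at [5, 68] ⇒ [9, 72]
  GruX CCGGC/1: at [38] ⇒ [39]
  BxoI CCAG/0: at [14, 43, 85] ⇒ [14, 43, 85]
  KluII CCTACATT/0: at [19, 30, 58, 74] ⇒ [19, 30, 58, 74]

Pooled cuts: [9, 14, 19, 30, 39, 43, 58, 72, 74, 85]

Fragment lengths:
  9→14: 5 bp
  14→19: 5 bp
  19→30: 11 bp
  30→39: 9 bp
  39→43: 4 bp
  43→58: 15 bp
  58→72: 14 bp
  72→74: 2 bp
  74→85: 11 bp
  85→9 (wrap): 95-85+9 = 19 bp

[2,4,5,5,9,11,11,14,15,19]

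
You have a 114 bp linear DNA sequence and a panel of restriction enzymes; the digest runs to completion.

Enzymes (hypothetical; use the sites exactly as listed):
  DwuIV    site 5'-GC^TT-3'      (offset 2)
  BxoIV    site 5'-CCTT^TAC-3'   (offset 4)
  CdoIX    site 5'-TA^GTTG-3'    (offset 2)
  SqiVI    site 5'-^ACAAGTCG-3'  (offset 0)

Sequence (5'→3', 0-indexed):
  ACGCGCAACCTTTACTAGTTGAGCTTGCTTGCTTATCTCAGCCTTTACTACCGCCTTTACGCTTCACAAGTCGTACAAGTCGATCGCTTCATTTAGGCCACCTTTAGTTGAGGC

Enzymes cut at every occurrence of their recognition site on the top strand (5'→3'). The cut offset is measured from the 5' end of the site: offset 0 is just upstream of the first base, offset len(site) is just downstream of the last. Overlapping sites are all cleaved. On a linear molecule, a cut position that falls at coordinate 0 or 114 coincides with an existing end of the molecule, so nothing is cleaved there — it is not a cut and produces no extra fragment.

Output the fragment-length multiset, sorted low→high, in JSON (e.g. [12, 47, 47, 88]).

[3,4,4,5,5,7,8,9,12,12,13,13,19]

Scan for sites:
  DwuIV GCTT/2: at [22, 26, 30, 60, 85] ⇒ [24, 28, 32, 62, 87]
  BxoIV CCTTTAC/4: at [8, 41, 53] ⇒ [12, 45, 57]
  CdoIX TAGTTG/2: at [15, 104] ⇒ [17, 106]
  SqiVI ACAAGTCG/0: at [65, 74] ⇒ [65, 74]

Pooled cuts: [12, 17, 24, 28, 32, 45, 57, 62, 65, 74, 87, 106]

Fragment lengths:
  [0,12): 12 bp
  [12,17): 5 bp
  [17,24): 7 bp
  [24,28): 4 bp
  [28,32): 4 bp
  [32,45): 13 bp
  [45,57): 12 bp
  [57,62): 5 bp
  [62,65): 3 bp
  [65,74): 9 bp
  [74,87): 13 bp
  [87,106): 19 bp
  [106,114): 8 bp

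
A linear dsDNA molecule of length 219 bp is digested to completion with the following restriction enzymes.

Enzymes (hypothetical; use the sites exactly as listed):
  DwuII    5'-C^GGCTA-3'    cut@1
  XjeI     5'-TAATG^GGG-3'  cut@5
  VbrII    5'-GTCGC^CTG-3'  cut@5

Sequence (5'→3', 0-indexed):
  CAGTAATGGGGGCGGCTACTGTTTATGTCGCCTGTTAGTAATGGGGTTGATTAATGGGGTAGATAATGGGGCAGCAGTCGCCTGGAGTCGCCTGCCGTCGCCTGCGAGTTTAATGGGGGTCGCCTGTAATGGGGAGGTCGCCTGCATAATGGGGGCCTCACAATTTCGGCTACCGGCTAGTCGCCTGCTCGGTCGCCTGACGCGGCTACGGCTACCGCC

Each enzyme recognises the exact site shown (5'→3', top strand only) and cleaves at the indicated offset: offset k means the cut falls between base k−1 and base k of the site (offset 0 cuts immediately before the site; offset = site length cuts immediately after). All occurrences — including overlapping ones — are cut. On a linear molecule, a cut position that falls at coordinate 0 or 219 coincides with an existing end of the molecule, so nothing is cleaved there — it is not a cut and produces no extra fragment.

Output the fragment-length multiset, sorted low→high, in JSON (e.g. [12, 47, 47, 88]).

Scan for sites:
  DwuII CGGCTA/1: at [12, 166, 173, 202, 208] ⇒ [13, 167, 174, 203, 209]
  XjeI TAATGGGG/5: at [3, 38, 51, 63, 110, 126, 146] ⇒ [8, 43, 56, 68, 115, 131, 151]
  VbrII GTCGCCTG/5: at [26, 76, 86, 96, 118, 136, 179, 191] ⇒ [31, 81, 91, 101, 123, 141, 184, 196]

All cut coordinates (distinct, sorted): [8, 13, 31, 43, 56, 68, 81, 91, 101, 115, 123, 131, 141, 151, 167, 174, 184, 196, 203, 209]

Fragment lengths:
  [0,8): 8 bp
  [8,13): 5 bp
  [13,31): 18 bp
  [31,43): 12 bp
  [43,56): 13 bp
  [56,68): 12 bp
  [68,81): 13 bp
  [81,91): 10 bp
  [91,101): 10 bp
  [101,115): 14 bp
  [115,123): 8 bp
  [123,131): 8 bp
  [131,141): 10 bp
  [141,151): 10 bp
  [151,167): 16 bp
  [167,174): 7 bp
  [174,184): 10 bp
  [184,196): 12 bp
  [196,203): 7 bp
  [203,209): 6 bp
  [209,219): 10 bp

[5,6,7,7,8,8,8,10,10,10,10,10,10,12,12,12,13,13,14,16,18]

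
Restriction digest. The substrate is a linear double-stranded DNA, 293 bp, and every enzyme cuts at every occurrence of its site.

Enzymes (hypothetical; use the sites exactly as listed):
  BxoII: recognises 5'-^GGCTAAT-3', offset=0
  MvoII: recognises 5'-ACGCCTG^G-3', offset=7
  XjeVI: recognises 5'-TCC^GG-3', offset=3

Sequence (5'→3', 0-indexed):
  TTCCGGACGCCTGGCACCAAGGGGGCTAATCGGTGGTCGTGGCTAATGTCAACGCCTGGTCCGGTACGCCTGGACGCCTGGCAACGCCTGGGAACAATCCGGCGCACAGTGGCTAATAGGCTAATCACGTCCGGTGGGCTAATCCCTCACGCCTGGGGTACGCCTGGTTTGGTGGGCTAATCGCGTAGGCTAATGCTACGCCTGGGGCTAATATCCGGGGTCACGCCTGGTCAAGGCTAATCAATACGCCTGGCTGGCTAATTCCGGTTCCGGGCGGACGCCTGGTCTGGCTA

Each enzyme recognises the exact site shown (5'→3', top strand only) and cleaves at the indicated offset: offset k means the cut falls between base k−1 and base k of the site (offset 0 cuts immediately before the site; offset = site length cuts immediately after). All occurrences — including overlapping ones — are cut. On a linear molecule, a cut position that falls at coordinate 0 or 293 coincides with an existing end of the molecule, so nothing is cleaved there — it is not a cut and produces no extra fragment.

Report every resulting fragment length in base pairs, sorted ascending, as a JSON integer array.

[1,3,4,4,4,5,6,8,8,8,9,9,10,10,10,10,10,10,11,11,13,13,13,14,17,17,18,18,19]

Per-enzyme occurrences:
  BxoII (GGCTAAT, off=0): starts [23, 40, 110, 118, 136, 174, 187, 205, 234, 255] → cuts [23, 40, 110, 118, 136, 174, 187, 205, 234, 255]
  MvoII (ACGCCTGG, off=7): starts [6, 51, 65, 73, 83, 148, 159, 197, 222, 245, 277] → cuts [13, 58, 72, 80, 90, 155, 166, 204, 229, 252, 284]
  XjeVI (TCCGG, off=3): starts [1, 59, 97, 129, 213, 262, 268] → cuts [4, 62, 100, 132, 216, 265, 271]

All cut coordinates (distinct, sorted): [4, 13, 23, 40, 58, 62, 72, 80, 90, 100, 110, 118, 132, 136, 155, 166, 174, 187, 204, 205, 216, 229, 234, 252, 255, 265, 271, 284]

Fragment lengths:
  [0,4): 4 bp
  [4,13): 9 bp
  [13,23): 10 bp
  [23,40): 17 bp
  [40,58): 18 bp
  [58,62): 4 bp
  [62,72): 10 bp
  [72,80): 8 bp
  [80,90): 10 bp
  [90,100): 10 bp
  [100,110): 10 bp
  [110,118): 8 bp
  [118,132): 14 bp
  [132,136): 4 bp
  [136,155): 19 bp
  [155,166): 11 bp
  [166,174): 8 bp
  [174,187): 13 bp
  [187,204): 17 bp
  [204,205): 1 bp
  [205,216): 11 bp
  [216,229): 13 bp
  [229,234): 5 bp
  [234,252): 18 bp
  [252,255): 3 bp
  [255,265): 10 bp
  [265,271): 6 bp
  [271,284): 13 bp
  [284,293): 9 bp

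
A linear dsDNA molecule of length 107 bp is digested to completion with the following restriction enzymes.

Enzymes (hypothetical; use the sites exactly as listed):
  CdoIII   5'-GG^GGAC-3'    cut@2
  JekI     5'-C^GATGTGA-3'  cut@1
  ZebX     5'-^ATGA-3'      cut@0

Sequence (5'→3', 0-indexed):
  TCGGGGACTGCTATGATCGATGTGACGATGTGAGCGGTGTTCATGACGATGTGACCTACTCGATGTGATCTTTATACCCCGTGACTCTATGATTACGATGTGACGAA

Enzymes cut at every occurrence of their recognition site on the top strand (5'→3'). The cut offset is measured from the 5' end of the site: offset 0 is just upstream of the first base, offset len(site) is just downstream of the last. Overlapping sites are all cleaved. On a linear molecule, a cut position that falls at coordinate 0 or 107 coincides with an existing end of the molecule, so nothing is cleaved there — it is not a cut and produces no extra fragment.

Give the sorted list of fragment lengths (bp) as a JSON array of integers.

[4,5,6,8,8,8,11,14,16,27]

Per-enzyme occurrences:
  CdoIII (GGGGAC, off=2): starts [2] → cuts [4]
  JekI (CGATGTGA, off=1): starts [17, 25, 46, 60, 95] → cuts [18, 26, 47, 61, 96]
  ZebX (ATGA, off=0): starts [12, 42, 88] → cuts [12, 42, 88]

All cut coordinates (distinct, sorted): [4, 12, 18, 26, 42, 47, 61, 88, 96]

Fragment lengths:
  [0,4): 4 bp
  [4,12): 8 bp
  [12,18): 6 bp
  [18,26): 8 bp
  [26,42): 16 bp
  [42,47): 5 bp
  [47,61): 14 bp
  [61,88): 27 bp
  [88,96): 8 bp
  [96,107): 11 bp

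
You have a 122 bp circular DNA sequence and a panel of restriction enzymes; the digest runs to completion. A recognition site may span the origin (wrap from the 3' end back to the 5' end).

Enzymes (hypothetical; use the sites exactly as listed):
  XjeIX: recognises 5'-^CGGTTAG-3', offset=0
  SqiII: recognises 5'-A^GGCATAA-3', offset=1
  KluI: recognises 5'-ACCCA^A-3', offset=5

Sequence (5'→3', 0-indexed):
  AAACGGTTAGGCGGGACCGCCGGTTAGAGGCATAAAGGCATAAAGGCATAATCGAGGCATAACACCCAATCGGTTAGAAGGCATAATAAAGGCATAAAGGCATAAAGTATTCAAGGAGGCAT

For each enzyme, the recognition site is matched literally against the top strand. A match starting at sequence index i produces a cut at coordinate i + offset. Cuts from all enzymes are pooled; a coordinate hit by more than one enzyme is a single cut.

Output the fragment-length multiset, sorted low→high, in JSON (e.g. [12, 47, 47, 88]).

Scan for sites:
  XjeIX (CGGTTAG, off=0): starts [3, 20, 70] → cuts [3, 20, 70]
  SqiII (AGGCATAA, off=1): starts [27, 35, 43, 54, 78, 89, 97, 116] → cuts [28, 36, 44, 55, 79, 90, 98, 117]
  KluI (ACCCAA, off=5): starts [63] → cuts [68]

All cut coordinates (distinct, sorted): [3, 20, 28, 36, 44, 55, 68, 70, 79, 90, 98, 117]

Fragment lengths:
  3→20: 17 bp
  20→28: 8 bp
  28→36: 8 bp
  36→44: 8 bp
  44→55: 11 bp
  55→68: 13 bp
  68→70: 2 bp
  70→79: 9 bp
  79→90: 11 bp
  90→98: 8 bp
  98→117: 19 bp
  117→3 (wrap): 122-117+3 = 8 bp

[2,8,8,8,8,8,9,11,11,13,17,19]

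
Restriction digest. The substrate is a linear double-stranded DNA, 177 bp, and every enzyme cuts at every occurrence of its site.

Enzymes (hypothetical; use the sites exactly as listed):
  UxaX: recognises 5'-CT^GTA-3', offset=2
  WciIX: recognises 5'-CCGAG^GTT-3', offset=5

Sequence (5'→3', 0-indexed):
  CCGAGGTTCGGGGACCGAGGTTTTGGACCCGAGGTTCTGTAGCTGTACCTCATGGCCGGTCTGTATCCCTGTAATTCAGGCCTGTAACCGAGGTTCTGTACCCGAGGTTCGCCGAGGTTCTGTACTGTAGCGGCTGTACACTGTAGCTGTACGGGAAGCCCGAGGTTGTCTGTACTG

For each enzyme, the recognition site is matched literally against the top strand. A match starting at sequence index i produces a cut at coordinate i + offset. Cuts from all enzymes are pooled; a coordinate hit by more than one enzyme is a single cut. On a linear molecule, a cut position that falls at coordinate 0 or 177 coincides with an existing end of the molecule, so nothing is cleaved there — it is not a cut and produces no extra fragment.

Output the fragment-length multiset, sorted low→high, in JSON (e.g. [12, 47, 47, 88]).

[5,5,5,5,5,6,6,6,7,7,8,9,9,9,10,13,14,14,16,18]

Site scan:
  UxaX CTGTA/2: at [36, 42, 60, 68, 81, 95, 119, 124, 133, 140, 146, 169] ⇒ [38, 44, 62, 70, 83, 97, 121, 126, 135, 142, 148, 171]
  WciIX CCGAGGTT/5: at [0, 14, 28, 87, 101, 111, 159] ⇒ [5, 19, 33, 92, 106, 116, 164]

Pooled cuts: [5, 19, 33, 38, 44, 62, 70, 83, 92, 97, 106, 116, 121, 126, 135, 142, 148, 164, 171]

Fragments:
  [0,5): 5 bp
  [5,19): 14 bp
  [19,33): 14 bp
  [33,38): 5 bp
  [38,44): 6 bp
  [44,62): 18 bp
  [62,70): 8 bp
  [70,83): 13 bp
  [83,92): 9 bp
  [92,97): 5 bp
  [97,106): 9 bp
  [106,116): 10 bp
  [116,121): 5 bp
  [121,126): 5 bp
  [126,135): 9 bp
  [135,142): 7 bp
  [142,148): 6 bp
  [148,164): 16 bp
  [164,171): 7 bp
  [171,177): 6 bp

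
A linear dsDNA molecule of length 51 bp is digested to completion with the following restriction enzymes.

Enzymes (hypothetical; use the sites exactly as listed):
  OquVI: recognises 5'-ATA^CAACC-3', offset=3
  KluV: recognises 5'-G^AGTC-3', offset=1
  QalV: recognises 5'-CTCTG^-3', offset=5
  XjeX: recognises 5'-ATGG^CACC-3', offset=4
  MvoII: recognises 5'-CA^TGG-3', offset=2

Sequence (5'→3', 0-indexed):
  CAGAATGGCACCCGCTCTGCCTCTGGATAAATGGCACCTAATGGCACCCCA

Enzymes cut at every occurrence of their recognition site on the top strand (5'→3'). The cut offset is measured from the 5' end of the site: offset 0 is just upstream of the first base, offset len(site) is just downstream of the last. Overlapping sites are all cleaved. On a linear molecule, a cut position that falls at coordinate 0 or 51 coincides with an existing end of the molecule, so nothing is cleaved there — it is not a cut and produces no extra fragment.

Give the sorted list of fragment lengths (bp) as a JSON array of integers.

Per-enzyme occurrences:
  OquVI (ATACAACC, off=3): no sites
  KluV (GAGTC, off=1): no sites
  QalV (CTCTG, off=5): starts [14, 20] → cuts [19, 25]
  XjeX (ATGGCACC, off=4): starts [4, 30, 40] → cuts [8, 34, 44]
  MvoII (CATGG, off=2): no sites

All cut coordinates (distinct, sorted): [8, 19, 25, 34, 44]

Fragment lengths:
  [0,8): 8 bp
  [8,19): 11 bp
  [19,25): 6 bp
  [25,34): 9 bp
  [34,44): 10 bp
  [44,51): 7 bp

[6,7,8,9,10,11]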